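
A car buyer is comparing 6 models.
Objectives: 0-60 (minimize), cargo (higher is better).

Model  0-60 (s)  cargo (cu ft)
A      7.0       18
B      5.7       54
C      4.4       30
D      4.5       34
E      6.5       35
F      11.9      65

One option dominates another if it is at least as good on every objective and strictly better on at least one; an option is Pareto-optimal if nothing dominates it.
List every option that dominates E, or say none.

B

B: 0-60 5.7≤6.5, cargo 54≥35 — dominates E.
Others (A, C, D, F) are each worse than E on at least one objective.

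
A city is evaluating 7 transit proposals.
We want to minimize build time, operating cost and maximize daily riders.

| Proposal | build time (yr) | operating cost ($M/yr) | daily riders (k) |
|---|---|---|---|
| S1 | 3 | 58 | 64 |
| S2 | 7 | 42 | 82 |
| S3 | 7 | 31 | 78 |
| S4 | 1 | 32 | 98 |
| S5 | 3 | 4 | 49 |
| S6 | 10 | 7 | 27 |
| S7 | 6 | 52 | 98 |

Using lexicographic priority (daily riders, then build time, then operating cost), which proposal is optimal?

First maximize daily riders: best is 98, kept {S4, S7}.
Then minimize build time: best is 1, kept {S4}.

S4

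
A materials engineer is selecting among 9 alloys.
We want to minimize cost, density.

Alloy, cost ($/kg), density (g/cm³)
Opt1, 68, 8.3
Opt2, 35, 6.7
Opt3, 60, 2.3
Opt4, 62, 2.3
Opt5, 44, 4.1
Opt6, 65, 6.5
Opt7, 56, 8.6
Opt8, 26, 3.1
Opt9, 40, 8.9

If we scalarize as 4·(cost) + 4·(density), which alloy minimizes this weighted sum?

Opt8

Opt1: 4·68 + 4·8.3 = 305.2
Opt2: 4·35 + 4·6.7 = 166.8
Opt3: 4·60 + 4·2.3 = 249.2
Opt4: 4·62 + 4·2.3 = 257.2
Opt5: 4·44 + 4·4.1 = 192.4
Opt6: 4·65 + 4·6.5 = 286.0
Opt7: 4·56 + 4·8.6 = 258.4
Opt8: 4·26 + 4·3.1 = 116.4
Opt9: 4·40 + 4·8.9 = 195.6
Lowest: Opt8 at 116.4.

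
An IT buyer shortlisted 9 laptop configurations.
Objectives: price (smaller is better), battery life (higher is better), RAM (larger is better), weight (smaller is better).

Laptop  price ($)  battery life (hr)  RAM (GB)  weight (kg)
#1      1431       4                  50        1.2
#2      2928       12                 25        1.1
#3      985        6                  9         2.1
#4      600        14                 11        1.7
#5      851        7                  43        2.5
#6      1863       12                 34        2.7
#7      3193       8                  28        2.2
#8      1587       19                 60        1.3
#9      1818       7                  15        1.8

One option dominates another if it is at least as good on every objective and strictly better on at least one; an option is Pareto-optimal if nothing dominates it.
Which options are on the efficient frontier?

#1, #2, #4, #5, #8

#1: not dominated.
#2: not dominated (best weight).
#3: dominated by #4 (price 600≤985, battery life 14≥6, RAM 11≥9, weight 1.7≤2.1).
#4: not dominated (best price).
#5: not dominated.
#6: dominated by #8 (price 1587≤1863, battery life 19≥12, RAM 60≥34, weight 1.3≤2.7).
#7: dominated by #8 (price 1587≤3193, battery life 19≥8, RAM 60≥28, weight 1.3≤2.2).
#8: not dominated (best battery life).
#9: dominated by #8 (price 1587≤1818, battery life 19≥7, RAM 60≥15, weight 1.3≤1.8).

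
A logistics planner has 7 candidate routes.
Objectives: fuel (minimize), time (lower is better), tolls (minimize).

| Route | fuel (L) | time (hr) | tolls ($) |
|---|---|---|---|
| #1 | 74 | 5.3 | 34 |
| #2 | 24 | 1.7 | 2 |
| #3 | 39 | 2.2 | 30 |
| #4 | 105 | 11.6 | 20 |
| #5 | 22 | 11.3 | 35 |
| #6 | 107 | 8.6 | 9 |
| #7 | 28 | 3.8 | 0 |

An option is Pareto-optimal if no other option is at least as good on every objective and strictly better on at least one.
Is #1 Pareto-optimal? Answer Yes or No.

No

#2 vs #1: fuel 24≤74, time 1.7≤5.3, tolls 2≤34 — #2 is at least as good on every objective and strictly better on at least one, so #2 dominates #1.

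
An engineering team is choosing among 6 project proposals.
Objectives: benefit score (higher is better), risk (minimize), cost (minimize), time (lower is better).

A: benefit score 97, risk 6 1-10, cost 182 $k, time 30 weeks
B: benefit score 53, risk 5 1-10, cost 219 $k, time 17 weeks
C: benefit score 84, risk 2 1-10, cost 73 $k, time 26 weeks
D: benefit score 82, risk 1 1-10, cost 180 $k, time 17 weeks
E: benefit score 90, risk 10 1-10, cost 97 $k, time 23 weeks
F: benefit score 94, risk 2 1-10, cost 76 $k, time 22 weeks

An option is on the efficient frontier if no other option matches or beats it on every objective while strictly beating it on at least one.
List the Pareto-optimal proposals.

A: not dominated (best benefit score).
B: dominated by D (benefit score 82≥53, risk 1≤5, cost 180≤219, time 17≤17).
C: not dominated (best cost).
D: not dominated (best risk).
E: dominated by F (benefit score 94≥90, risk 2≤10, cost 76≤97, time 22≤23).
F: not dominated.

A, C, D, F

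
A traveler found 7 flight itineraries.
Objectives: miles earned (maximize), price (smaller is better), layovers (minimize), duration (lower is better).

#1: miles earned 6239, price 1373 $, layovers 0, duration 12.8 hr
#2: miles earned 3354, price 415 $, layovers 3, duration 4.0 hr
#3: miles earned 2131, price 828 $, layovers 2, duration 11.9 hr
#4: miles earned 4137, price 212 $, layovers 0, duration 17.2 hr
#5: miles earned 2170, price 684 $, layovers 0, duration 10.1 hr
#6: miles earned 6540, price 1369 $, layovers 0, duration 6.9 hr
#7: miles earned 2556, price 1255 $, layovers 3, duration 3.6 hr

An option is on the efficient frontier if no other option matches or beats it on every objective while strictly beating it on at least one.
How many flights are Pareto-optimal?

#1: dominated by #6 (miles earned 6540≥6239, price 1369≤1373, layovers 0≤0, duration 6.9≤12.8).
#2: not dominated.
#3: dominated by #5 (miles earned 2170≥2131, price 684≤828, layovers 0≤2, duration 10.1≤11.9).
#4: not dominated (best price).
#5: not dominated.
#6: not dominated (best miles earned).
#7: not dominated (best duration).
Pareto-optimal: #2, #4, #5, #6, #7 → 5.

5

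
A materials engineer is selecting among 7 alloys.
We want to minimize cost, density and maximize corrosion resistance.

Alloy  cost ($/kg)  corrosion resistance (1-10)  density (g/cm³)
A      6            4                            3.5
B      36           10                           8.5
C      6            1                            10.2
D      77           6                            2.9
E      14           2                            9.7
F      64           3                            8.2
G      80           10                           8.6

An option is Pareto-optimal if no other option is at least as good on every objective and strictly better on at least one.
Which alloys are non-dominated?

A: not dominated.
B: not dominated.
C: dominated by A (cost 6≤6, corrosion resistance 4≥1, density 3.5≤10.2).
D: not dominated (best density).
E: dominated by A (cost 6≤14, corrosion resistance 4≥2, density 3.5≤9.7).
F: dominated by A (cost 6≤64, corrosion resistance 4≥3, density 3.5≤8.2).
G: dominated by B (cost 36≤80, corrosion resistance 10≥10, density 8.5≤8.6).

A, B, D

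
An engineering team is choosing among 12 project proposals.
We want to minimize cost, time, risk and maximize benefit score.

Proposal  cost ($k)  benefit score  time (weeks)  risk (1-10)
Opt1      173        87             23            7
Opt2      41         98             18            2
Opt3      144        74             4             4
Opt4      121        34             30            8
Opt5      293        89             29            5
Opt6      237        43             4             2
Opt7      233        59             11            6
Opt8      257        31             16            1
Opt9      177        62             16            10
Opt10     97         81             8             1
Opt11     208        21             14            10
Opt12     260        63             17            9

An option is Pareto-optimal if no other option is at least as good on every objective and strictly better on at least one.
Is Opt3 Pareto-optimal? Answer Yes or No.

Yes

Opt1: worse on cost (173 vs 144).
Opt2: worse on time (18 vs 4).
Opt4: worse on benefit score (34 vs 74).
Opt5: worse on cost (293 vs 144).
Opt6: worse on cost (237 vs 144).
Opt7: worse on cost (233 vs 144).
Opt8: worse on cost (257 vs 144).
Opt9: worse on cost (177 vs 144).
Opt10: worse on time (8 vs 4).
Opt11: worse on cost (208 vs 144).
Opt12: worse on cost (260 vs 144).
No option is at least as good as Opt3 on every objective and strictly better on one.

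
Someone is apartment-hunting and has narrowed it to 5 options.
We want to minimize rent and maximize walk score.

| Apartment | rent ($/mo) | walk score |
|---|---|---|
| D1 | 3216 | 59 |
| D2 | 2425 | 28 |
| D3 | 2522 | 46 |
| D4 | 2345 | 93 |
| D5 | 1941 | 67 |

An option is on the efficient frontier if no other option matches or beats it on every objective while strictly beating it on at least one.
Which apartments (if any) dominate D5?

none

D1: worse on rent (3216 vs 1941).
D2: worse on rent (2425 vs 1941).
D3: worse on rent (2522 vs 1941).
D4: worse on rent (2345 vs 1941).
No option dominates D5.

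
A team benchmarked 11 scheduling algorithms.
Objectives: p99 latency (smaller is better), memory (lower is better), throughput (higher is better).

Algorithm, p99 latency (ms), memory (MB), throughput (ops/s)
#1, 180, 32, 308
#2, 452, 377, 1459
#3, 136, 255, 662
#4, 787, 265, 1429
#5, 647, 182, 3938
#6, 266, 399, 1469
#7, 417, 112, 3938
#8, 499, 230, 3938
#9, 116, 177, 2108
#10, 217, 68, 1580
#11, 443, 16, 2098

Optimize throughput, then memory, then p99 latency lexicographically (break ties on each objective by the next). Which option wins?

#7

First maximize throughput: best is 3938, kept {#5, #7, #8}.
Then minimize memory: best is 112, kept {#7}.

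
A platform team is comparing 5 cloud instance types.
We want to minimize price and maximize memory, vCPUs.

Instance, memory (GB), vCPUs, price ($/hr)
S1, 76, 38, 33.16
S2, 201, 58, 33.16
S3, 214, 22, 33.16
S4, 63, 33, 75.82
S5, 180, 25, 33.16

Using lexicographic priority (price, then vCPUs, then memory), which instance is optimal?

First minimize price: best is 33.16, kept {S1, S2, S3, S5}.
Then maximize vCPUs: best is 58, kept {S2}.

S2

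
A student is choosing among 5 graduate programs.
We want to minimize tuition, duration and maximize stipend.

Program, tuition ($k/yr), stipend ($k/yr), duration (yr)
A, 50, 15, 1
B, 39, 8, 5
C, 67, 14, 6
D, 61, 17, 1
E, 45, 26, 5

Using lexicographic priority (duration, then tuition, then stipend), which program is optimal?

First minimize duration: best is 1, kept {A, D}.
Then minimize tuition: best is 50, kept {A}.

A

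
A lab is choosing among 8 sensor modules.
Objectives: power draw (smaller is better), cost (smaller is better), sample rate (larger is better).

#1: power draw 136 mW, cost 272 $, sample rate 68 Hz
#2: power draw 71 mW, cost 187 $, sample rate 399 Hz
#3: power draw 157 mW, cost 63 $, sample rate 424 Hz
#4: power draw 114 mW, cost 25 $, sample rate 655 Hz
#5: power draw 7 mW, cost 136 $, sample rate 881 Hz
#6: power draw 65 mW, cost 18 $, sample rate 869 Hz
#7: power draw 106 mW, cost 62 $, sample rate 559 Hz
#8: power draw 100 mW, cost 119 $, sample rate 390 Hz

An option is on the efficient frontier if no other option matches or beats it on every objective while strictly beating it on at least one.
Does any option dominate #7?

Yes

#6 vs #7: power draw 65≤106, cost 18≤62, sample rate 869≥559 — #6 is at least as good on every objective and strictly better on at least one, so #6 dominates #7.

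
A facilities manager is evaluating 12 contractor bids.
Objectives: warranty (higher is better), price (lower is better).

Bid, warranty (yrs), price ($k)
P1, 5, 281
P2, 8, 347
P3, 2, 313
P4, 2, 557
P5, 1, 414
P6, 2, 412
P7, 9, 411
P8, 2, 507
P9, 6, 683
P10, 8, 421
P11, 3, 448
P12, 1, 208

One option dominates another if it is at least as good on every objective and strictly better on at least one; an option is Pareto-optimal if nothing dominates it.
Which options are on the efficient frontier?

P1, P2, P7, P12

P1: not dominated.
P2: not dominated.
P3: dominated by P1 (warranty 5≥2, price 281≤313).
P4: dominated by P1 (warranty 5≥2, price 281≤557).
P5: dominated by P1 (warranty 5≥1, price 281≤414).
P6: dominated by P1 (warranty 5≥2, price 281≤412).
P7: not dominated (best warranty).
P8: dominated by P1 (warranty 5≥2, price 281≤507).
P9: dominated by P2 (warranty 8≥6, price 347≤683).
P10: dominated by P2 (warranty 8≥8, price 347≤421).
P11: dominated by P1 (warranty 5≥3, price 281≤448).
P12: not dominated (best price).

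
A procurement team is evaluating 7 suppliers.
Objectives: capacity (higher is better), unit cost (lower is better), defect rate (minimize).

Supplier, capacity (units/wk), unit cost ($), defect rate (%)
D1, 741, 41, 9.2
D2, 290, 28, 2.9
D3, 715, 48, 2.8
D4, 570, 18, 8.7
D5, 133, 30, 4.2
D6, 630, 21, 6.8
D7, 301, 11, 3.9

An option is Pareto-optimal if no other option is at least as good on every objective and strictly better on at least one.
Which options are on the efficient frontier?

D1: not dominated (best capacity).
D2: not dominated.
D3: not dominated (best defect rate).
D4: not dominated.
D5: dominated by D2 (capacity 290≥133, unit cost 28≤30, defect rate 2.9≤4.2).
D6: not dominated.
D7: not dominated (best unit cost).

D1, D2, D3, D4, D6, D7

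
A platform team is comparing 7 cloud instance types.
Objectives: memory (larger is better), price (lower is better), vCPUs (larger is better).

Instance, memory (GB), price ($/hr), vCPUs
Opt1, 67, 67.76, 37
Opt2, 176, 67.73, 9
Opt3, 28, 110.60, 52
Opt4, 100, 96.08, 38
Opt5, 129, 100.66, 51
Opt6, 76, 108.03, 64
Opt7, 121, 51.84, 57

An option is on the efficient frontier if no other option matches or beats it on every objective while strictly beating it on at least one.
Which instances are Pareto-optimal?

Opt2, Opt5, Opt6, Opt7

Opt1: dominated by Opt7 (memory 121≥67, price 51.84≤67.76, vCPUs 57≥37).
Opt2: not dominated (best memory).
Opt3: dominated by Opt6 (memory 76≥28, price 108.03≤110.60, vCPUs 64≥52).
Opt4: dominated by Opt7 (memory 121≥100, price 51.84≤96.08, vCPUs 57≥38).
Opt5: not dominated.
Opt6: not dominated (best vCPUs).
Opt7: not dominated (best price).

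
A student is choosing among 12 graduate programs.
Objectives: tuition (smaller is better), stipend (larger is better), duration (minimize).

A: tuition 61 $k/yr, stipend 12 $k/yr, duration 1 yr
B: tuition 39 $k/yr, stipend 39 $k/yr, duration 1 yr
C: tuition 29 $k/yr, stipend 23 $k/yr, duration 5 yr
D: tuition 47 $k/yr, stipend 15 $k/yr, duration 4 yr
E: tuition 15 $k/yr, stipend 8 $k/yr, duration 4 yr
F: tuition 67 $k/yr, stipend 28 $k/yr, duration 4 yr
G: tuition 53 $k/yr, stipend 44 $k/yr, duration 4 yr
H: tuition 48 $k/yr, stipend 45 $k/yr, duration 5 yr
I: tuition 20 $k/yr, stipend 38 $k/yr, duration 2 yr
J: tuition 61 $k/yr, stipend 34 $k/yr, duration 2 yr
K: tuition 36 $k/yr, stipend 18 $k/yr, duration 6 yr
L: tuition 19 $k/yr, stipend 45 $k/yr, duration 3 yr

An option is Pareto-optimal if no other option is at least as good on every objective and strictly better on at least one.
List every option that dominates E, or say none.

none

A: worse on tuition (61 vs 15).
B: worse on tuition (39 vs 15).
C: worse on tuition (29 vs 15).
D: worse on tuition (47 vs 15).
F: worse on tuition (67 vs 15).
G: worse on tuition (53 vs 15).
H: worse on tuition (48 vs 15).
I: worse on tuition (20 vs 15).
J: worse on tuition (61 vs 15).
K: worse on tuition (36 vs 15).
L: worse on tuition (19 vs 15).
No option dominates E.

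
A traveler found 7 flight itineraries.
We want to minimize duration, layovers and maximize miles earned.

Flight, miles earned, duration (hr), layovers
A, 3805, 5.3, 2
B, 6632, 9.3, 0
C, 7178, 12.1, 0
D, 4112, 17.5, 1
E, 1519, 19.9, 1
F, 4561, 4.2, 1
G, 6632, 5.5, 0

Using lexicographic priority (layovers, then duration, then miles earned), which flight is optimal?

G

First minimize layovers: best is 0, kept {B, C, G}.
Then minimize duration: best is 5.5, kept {G}.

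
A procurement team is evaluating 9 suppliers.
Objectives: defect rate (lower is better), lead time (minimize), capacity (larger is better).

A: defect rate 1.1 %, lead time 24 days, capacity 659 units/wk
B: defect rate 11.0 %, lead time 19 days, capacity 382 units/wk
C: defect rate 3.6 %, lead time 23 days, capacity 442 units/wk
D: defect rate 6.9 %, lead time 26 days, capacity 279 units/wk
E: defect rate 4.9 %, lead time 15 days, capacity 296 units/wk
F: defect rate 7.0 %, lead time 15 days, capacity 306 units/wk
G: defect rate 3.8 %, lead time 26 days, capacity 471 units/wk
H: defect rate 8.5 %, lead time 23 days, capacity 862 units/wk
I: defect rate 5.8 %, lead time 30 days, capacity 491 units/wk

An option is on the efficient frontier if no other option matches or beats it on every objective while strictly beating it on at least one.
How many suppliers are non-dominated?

A: not dominated (best defect rate).
B: not dominated.
C: not dominated.
D: dominated by A (defect rate 1.1≤6.9, lead time 24≤26, capacity 659≥279).
E: not dominated.
F: not dominated.
G: dominated by A (defect rate 1.1≤3.8, lead time 24≤26, capacity 659≥471).
H: not dominated (best capacity).
I: dominated by A (defect rate 1.1≤5.8, lead time 24≤30, capacity 659≥491).
Pareto-optimal: A, B, C, E, F, H → 6.

6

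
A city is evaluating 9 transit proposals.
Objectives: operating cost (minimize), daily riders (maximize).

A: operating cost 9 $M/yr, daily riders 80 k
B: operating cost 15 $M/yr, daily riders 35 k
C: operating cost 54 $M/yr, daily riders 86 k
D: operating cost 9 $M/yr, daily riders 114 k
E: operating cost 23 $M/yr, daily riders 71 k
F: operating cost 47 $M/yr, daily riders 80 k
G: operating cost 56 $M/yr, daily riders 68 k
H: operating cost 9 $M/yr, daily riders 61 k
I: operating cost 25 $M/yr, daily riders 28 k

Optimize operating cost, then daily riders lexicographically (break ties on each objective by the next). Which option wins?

First minimize operating cost: best is 9, kept {A, D, H}.
Then maximize daily riders: best is 114, kept {D}.

D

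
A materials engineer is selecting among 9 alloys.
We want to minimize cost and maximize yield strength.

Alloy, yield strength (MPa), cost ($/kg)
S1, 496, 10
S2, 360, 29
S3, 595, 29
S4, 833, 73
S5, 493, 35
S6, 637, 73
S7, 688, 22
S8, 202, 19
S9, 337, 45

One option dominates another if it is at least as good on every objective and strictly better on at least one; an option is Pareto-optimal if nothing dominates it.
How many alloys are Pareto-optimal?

S1: not dominated (best cost).
S2: dominated by S1 (yield strength 496≥360, cost 10≤29).
S3: dominated by S7 (yield strength 688≥595, cost 22≤29).
S4: not dominated (best yield strength).
S5: dominated by S1 (yield strength 496≥493, cost 10≤35).
S6: dominated by S4 (yield strength 833≥637, cost 73≤73).
S7: not dominated.
S8: dominated by S1 (yield strength 496≥202, cost 10≤19).
S9: dominated by S1 (yield strength 496≥337, cost 10≤45).
Pareto-optimal: S1, S4, S7 → 3.

3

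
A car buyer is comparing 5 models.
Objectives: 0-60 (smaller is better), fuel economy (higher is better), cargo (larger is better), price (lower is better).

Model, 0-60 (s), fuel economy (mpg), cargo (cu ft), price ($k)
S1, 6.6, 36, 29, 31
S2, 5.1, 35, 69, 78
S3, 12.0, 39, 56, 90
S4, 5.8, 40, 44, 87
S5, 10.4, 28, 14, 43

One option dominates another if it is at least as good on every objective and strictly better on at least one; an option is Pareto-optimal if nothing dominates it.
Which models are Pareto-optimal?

S1, S2, S3, S4

S1: not dominated (best price).
S2: not dominated (best 0-60).
S3: not dominated.
S4: not dominated (best fuel economy).
S5: dominated by S1 (0-60 6.6≤10.4, fuel economy 36≥28, cargo 29≥14, price 31≤43).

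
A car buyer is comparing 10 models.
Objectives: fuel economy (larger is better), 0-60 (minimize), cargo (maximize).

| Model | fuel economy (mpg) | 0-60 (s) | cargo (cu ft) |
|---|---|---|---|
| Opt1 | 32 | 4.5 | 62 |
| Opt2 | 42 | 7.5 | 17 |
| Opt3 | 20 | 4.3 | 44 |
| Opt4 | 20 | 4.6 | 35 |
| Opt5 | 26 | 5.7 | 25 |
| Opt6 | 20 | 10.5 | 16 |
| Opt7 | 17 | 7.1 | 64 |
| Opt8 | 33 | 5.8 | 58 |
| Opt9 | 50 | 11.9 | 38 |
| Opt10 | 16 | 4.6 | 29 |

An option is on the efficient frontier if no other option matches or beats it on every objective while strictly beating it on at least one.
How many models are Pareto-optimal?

6

Opt1: not dominated.
Opt2: not dominated.
Opt3: not dominated (best 0-60).
Opt4: dominated by Opt1 (fuel economy 32≥20, 0-60 4.5≤4.6, cargo 62≥35).
Opt5: dominated by Opt1 (fuel economy 32≥26, 0-60 4.5≤5.7, cargo 62≥25).
Opt6: dominated by Opt1 (fuel economy 32≥20, 0-60 4.5≤10.5, cargo 62≥16).
Opt7: not dominated (best cargo).
Opt8: not dominated.
Opt9: not dominated (best fuel economy).
Opt10: dominated by Opt1 (fuel economy 32≥16, 0-60 4.5≤4.6, cargo 62≥29).
Pareto-optimal: Opt1, Opt2, Opt3, Opt7, Opt8, Opt9 → 6.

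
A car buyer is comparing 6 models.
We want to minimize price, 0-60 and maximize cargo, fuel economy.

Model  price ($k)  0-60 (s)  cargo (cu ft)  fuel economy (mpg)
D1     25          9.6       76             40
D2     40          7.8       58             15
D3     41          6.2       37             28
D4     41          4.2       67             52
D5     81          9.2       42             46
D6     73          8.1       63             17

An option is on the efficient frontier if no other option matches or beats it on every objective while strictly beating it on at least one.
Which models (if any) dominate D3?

D4: price 41≤41, 0-60 4.2≤6.2, cargo 67≥37, fuel economy 52≥28 — dominates D3.
Others (D1, D2, D5, D6) are each worse than D3 on at least one objective.

D4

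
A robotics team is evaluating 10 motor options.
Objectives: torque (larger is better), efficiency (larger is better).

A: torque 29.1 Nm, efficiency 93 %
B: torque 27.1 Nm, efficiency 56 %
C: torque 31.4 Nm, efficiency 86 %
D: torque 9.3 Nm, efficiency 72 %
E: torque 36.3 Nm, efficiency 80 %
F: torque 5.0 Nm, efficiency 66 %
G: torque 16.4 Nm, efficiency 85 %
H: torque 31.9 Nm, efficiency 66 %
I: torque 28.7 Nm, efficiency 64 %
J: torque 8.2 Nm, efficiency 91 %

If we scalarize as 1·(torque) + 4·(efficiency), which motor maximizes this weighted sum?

A

A: 1·29.1 + 4·93 = 401.1
B: 1·27.1 + 4·56 = 251.1
C: 1·31.4 + 4·86 = 375.4
D: 1·9.3 + 4·72 = 297.3
E: 1·36.3 + 4·80 = 356.3
F: 1·5.0 + 4·66 = 269.0
G: 1·16.4 + 4·85 = 356.4
H: 1·31.9 + 4·66 = 295.9
I: 1·28.7 + 4·64 = 284.7
J: 1·8.2 + 4·91 = 372.2
Highest: A at 401.1.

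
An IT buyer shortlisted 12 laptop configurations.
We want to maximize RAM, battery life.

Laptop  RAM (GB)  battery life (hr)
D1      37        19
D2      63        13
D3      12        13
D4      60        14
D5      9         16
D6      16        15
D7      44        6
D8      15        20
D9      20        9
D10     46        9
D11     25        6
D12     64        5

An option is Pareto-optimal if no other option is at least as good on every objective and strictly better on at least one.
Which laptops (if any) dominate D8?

D1: worse on battery life (19 vs 20).
D2: worse on battery life (13 vs 20).
D3: worse on RAM (12 vs 15).
D4: worse on battery life (14 vs 20).
D5: worse on RAM (9 vs 15).
D6: worse on battery life (15 vs 20).
D7: worse on battery life (6 vs 20).
D9: worse on battery life (9 vs 20).
D10: worse on battery life (9 vs 20).
D11: worse on battery life (6 vs 20).
D12: worse on battery life (5 vs 20).
No option dominates D8.

none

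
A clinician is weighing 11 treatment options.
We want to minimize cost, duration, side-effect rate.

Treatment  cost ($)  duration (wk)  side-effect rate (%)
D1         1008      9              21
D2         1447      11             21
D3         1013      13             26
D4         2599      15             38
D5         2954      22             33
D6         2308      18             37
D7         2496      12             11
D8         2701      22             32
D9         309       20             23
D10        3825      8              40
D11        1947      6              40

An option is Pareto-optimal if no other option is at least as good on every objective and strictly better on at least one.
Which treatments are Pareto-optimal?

D1: not dominated.
D2: dominated by D1 (cost 1008≤1447, duration 9≤11, side-effect rate 21≤21).
D3: dominated by D1 (cost 1008≤1013, duration 9≤13, side-effect rate 21≤26).
D4: dominated by D1 (cost 1008≤2599, duration 9≤15, side-effect rate 21≤38).
D5: dominated by D1 (cost 1008≤2954, duration 9≤22, side-effect rate 21≤33).
D6: dominated by D1 (cost 1008≤2308, duration 9≤18, side-effect rate 21≤37).
D7: not dominated (best side-effect rate).
D8: dominated by D1 (cost 1008≤2701, duration 9≤22, side-effect rate 21≤32).
D9: not dominated (best cost).
D10: dominated by D11 (cost 1947≤3825, duration 6≤8, side-effect rate 40≤40).
D11: not dominated (best duration).

D1, D7, D9, D11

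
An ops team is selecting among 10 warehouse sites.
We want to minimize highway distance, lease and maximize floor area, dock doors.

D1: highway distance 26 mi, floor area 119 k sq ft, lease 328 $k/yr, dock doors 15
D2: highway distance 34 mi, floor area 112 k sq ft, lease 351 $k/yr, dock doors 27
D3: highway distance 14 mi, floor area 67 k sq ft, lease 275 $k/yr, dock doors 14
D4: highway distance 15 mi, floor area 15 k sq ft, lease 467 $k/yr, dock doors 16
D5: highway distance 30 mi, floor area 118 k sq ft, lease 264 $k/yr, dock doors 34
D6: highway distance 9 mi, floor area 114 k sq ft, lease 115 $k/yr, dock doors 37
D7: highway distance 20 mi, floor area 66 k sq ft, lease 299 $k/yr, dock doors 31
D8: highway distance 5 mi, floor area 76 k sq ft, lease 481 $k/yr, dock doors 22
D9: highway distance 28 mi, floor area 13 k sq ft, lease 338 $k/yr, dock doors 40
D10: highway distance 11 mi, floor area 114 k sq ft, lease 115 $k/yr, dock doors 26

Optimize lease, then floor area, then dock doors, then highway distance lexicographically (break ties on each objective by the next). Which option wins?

First minimize lease: best is 115, kept {D6, D10}.
Then maximize floor area: best is 114, kept {D6, D10}.
Then maximize dock doors: best is 37, kept {D6}.

D6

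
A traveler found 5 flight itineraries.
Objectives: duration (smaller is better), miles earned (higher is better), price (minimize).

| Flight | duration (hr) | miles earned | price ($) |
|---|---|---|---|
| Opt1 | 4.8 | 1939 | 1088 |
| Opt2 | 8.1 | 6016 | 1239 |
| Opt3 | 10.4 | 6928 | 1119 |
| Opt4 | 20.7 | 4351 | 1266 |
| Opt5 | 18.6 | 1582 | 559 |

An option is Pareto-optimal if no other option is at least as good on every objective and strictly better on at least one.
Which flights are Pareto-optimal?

Opt1: not dominated (best duration).
Opt2: not dominated.
Opt3: not dominated (best miles earned).
Opt4: dominated by Opt2 (duration 8.1≤20.7, miles earned 6016≥4351, price 1239≤1266).
Opt5: not dominated (best price).

Opt1, Opt2, Opt3, Opt5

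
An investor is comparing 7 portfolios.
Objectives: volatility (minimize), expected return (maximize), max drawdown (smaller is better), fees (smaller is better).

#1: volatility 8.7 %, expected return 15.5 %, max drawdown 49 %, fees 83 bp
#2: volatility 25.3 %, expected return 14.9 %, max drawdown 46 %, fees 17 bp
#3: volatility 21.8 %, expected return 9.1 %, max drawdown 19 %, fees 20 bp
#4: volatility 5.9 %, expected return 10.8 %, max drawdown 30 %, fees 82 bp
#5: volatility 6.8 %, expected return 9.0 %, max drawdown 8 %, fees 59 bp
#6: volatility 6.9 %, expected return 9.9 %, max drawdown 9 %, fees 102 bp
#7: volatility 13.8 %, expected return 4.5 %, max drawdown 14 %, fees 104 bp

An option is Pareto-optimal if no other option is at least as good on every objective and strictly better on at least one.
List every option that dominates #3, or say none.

#1: worse on max drawdown (49 vs 19).
#2: worse on volatility (25.3 vs 21.8).
#4: worse on max drawdown (30 vs 19).
#5: worse on expected return (9.0 vs 9.1).
#6: worse on fees (102 vs 20).
#7: worse on expected return (4.5 vs 9.1).
No option dominates #3.

none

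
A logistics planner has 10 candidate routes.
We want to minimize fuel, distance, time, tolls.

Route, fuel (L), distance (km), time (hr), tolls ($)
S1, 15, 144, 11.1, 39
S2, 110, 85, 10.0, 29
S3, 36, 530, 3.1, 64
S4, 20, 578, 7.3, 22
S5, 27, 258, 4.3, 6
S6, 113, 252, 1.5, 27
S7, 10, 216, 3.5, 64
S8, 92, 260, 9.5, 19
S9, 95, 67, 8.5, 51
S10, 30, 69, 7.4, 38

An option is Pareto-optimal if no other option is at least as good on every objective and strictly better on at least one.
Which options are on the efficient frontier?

S1: not dominated.
S2: not dominated.
S3: not dominated.
S4: not dominated.
S5: not dominated (best tolls).
S6: not dominated (best time).
S7: not dominated (best fuel).
S8: dominated by S5 (fuel 27≤92, distance 258≤260, time 4.3≤9.5, tolls 6≤19).
S9: not dominated (best distance).
S10: not dominated.

S1, S2, S3, S4, S5, S6, S7, S9, S10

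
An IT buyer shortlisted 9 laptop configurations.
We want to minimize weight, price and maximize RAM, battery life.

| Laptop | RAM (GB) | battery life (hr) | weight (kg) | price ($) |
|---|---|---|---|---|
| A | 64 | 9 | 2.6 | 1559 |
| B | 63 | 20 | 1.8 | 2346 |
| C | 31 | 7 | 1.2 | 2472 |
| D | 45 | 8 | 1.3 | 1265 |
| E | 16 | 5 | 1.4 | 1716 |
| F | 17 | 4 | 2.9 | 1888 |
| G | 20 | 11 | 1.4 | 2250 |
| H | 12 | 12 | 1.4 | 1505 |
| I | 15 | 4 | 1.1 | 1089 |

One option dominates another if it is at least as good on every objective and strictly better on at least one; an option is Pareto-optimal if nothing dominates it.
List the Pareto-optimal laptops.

A, B, C, D, G, H, I

A: not dominated (best RAM).
B: not dominated (best battery life).
C: not dominated.
D: not dominated.
E: dominated by D (RAM 45≥16, battery life 8≥5, weight 1.3≤1.4, price 1265≤1716).
F: dominated by A (RAM 64≥17, battery life 9≥4, weight 2.6≤2.9, price 1559≤1888).
G: not dominated.
H: not dominated.
I: not dominated (best weight).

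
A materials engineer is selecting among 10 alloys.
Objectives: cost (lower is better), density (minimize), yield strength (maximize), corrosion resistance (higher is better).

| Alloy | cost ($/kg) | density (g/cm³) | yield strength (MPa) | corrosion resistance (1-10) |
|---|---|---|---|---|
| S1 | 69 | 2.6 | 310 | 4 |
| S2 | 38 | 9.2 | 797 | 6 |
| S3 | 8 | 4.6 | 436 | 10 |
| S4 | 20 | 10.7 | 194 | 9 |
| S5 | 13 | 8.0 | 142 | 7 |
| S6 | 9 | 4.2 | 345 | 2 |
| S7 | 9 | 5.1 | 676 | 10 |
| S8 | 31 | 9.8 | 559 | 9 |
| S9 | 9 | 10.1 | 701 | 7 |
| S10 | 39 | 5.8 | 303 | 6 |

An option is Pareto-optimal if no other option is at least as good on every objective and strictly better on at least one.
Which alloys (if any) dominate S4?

S3: cost 8≤20, density 4.6≤10.7, yield strength 436≥194, corrosion resistance 10≥9 — dominates S4.
S7: cost 9≤20, density 5.1≤10.7, yield strength 676≥194, corrosion resistance 10≥9 — dominates S4.
Others (S1, S2, S5, S6, S8, S9, S10) are each worse than S4 on at least one objective.

S3, S7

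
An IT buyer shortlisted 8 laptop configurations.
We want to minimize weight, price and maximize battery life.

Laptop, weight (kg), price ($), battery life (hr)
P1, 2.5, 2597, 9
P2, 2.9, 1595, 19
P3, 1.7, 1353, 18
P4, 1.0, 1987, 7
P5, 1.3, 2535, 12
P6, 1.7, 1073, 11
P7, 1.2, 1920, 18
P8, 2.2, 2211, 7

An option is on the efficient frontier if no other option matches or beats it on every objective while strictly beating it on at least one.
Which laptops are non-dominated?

P1: dominated by P3 (weight 1.7≤2.5, price 1353≤2597, battery life 18≥9).
P2: not dominated (best battery life).
P3: not dominated.
P4: not dominated (best weight).
P5: dominated by P7 (weight 1.2≤1.3, price 1920≤2535, battery life 18≥12).
P6: not dominated (best price).
P7: not dominated.
P8: dominated by P3 (weight 1.7≤2.2, price 1353≤2211, battery life 18≥7).

P2, P3, P4, P6, P7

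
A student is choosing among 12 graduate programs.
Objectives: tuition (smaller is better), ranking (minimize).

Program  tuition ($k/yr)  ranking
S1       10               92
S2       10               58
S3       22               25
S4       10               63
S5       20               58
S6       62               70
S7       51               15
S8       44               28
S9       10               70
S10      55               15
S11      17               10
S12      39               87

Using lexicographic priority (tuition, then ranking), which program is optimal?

First minimize tuition: best is 10, kept {S1, S2, S4, S9}.
Then minimize ranking: best is 58, kept {S2}.

S2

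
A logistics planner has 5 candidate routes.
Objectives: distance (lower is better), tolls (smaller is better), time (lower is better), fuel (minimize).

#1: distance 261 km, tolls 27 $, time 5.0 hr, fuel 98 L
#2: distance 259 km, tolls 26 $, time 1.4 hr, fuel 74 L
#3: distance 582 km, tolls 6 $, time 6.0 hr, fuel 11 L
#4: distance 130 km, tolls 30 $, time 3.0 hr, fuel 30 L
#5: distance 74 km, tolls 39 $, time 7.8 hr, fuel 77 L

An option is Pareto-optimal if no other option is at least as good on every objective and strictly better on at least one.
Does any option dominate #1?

Yes

#2 vs #1: distance 259≤261, tolls 26≤27, time 1.4≤5.0, fuel 74≤98 — #2 is at least as good on every objective and strictly better on at least one, so #2 dominates #1.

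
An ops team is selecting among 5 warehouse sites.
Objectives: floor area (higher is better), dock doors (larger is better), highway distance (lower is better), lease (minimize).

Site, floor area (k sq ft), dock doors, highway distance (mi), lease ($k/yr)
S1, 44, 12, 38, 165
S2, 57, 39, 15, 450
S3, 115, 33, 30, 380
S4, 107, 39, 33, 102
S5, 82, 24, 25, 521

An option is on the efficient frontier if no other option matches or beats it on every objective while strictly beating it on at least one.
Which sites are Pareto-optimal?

S2, S3, S4, S5

S1: dominated by S4 (floor area 107≥44, dock doors 39≥12, highway distance 33≤38, lease 102≤165).
S2: not dominated (best highway distance).
S3: not dominated (best floor area).
S4: not dominated (best lease).
S5: not dominated.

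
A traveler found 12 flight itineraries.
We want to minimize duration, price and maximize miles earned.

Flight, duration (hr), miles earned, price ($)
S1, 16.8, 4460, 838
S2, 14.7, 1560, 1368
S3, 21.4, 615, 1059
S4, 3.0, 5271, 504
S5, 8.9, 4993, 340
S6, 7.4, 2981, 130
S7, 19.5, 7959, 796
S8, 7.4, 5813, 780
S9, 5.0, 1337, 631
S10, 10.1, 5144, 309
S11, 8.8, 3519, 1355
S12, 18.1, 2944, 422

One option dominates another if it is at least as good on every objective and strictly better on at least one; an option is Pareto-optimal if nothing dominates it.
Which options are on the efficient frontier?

S1: dominated by S4 (duration 3.0≤16.8, miles earned 5271≥4460, price 504≤838).
S2: dominated by S4 (duration 3.0≤14.7, miles earned 5271≥1560, price 504≤1368).
S3: dominated by S1 (duration 16.8≤21.4, miles earned 4460≥615, price 838≤1059).
S4: not dominated (best duration).
S5: not dominated.
S6: not dominated (best price).
S7: not dominated (best miles earned).
S8: not dominated.
S9: dominated by S4 (duration 3.0≤5.0, miles earned 5271≥1337, price 504≤631).
S10: not dominated.
S11: dominated by S4 (duration 3.0≤8.8, miles earned 5271≥3519, price 504≤1355).
S12: dominated by S5 (duration 8.9≤18.1, miles earned 4993≥2944, price 340≤422).

S4, S5, S6, S7, S8, S10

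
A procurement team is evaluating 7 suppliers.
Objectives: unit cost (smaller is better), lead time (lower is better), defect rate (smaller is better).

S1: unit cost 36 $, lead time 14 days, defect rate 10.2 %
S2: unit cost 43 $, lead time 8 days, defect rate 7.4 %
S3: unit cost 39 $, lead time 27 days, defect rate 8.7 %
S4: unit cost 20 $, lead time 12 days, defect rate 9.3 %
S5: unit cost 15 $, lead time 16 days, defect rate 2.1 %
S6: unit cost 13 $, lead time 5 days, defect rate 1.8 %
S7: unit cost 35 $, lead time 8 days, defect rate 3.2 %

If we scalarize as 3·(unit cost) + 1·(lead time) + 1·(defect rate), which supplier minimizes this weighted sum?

S6

S1: 3·36 + 1·14 + 1·10.2 = 132.2
S2: 3·43 + 1·8 + 1·7.4 = 144.4
S3: 3·39 + 1·27 + 1·8.7 = 152.7
S4: 3·20 + 1·12 + 1·9.3 = 81.3
S5: 3·15 + 1·16 + 1·2.1 = 63.1
S6: 3·13 + 1·5 + 1·1.8 = 45.8
S7: 3·35 + 1·8 + 1·3.2 = 116.2
Lowest: S6 at 45.8.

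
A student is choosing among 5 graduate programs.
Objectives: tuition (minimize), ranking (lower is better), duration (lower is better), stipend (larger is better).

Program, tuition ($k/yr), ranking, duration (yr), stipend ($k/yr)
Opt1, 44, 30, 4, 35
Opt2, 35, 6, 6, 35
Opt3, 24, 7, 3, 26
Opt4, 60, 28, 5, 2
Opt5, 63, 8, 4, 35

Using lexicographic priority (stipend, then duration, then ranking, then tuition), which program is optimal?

First maximize stipend: best is 35, kept {Opt1, Opt2, Opt5}.
Then minimize duration: best is 4, kept {Opt1, Opt5}.
Then minimize ranking: best is 8, kept {Opt5}.

Opt5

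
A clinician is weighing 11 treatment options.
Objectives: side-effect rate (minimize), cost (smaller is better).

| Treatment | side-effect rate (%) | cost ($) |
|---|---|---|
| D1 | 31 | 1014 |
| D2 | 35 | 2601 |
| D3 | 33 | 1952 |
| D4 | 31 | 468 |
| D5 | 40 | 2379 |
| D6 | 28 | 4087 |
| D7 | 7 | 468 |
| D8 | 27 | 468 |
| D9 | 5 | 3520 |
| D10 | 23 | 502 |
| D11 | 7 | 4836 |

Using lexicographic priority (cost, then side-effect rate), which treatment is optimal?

D7

First minimize cost: best is 468, kept {D4, D7, D8}.
Then minimize side-effect rate: best is 7, kept {D7}.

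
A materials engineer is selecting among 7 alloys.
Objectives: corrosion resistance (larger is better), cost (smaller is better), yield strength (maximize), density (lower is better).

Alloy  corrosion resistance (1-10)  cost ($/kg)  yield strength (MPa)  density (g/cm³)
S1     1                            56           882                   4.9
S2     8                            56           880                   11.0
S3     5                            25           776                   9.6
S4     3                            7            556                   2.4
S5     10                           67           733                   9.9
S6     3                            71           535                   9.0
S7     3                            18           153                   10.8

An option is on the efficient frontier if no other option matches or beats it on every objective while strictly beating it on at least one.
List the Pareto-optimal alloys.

S1: not dominated (best yield strength).
S2: not dominated.
S3: not dominated.
S4: not dominated (best cost).
S5: not dominated (best corrosion resistance).
S6: dominated by S4 (corrosion resistance 3≥3, cost 7≤71, yield strength 556≥535, density 2.4≤9.0).
S7: dominated by S4 (corrosion resistance 3≥3, cost 7≤18, yield strength 556≥153, density 2.4≤10.8).

S1, S2, S3, S4, S5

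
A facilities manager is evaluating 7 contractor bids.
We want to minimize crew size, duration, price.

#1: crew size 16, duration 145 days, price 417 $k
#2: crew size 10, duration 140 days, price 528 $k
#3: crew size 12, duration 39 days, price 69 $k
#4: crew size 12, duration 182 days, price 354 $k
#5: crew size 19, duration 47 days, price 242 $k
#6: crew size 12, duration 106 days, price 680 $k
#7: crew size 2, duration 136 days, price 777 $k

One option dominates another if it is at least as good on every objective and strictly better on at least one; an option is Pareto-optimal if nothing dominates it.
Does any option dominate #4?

Yes

#3 vs #4: crew size 12≤12, duration 39≤182, price 69≤354 — #3 is at least as good on every objective and strictly better on at least one, so #3 dominates #4.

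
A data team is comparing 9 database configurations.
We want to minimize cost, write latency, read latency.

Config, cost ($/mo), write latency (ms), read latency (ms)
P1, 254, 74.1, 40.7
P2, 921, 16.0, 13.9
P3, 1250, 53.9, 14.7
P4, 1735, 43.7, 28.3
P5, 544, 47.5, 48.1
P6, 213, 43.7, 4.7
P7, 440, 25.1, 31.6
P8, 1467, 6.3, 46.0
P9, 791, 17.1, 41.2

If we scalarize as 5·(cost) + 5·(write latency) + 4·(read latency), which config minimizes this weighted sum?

P1: 5·254 + 5·74.1 + 4·40.7 = 1803.3
P2: 5·921 + 5·16.0 + 4·13.9 = 4740.6
P3: 5·1250 + 5·53.9 + 4·14.7 = 6578.3
P4: 5·1735 + 5·43.7 + 4·28.3 = 9006.7
P5: 5·544 + 5·47.5 + 4·48.1 = 3149.9
P6: 5·213 + 5·43.7 + 4·4.7 = 1302.3
P7: 5·440 + 5·25.1 + 4·31.6 = 2451.9
P8: 5·1467 + 5·6.3 + 4·46.0 = 7550.5
P9: 5·791 + 5·17.1 + 4·41.2 = 4205.3
Lowest: P6 at 1302.3.

P6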